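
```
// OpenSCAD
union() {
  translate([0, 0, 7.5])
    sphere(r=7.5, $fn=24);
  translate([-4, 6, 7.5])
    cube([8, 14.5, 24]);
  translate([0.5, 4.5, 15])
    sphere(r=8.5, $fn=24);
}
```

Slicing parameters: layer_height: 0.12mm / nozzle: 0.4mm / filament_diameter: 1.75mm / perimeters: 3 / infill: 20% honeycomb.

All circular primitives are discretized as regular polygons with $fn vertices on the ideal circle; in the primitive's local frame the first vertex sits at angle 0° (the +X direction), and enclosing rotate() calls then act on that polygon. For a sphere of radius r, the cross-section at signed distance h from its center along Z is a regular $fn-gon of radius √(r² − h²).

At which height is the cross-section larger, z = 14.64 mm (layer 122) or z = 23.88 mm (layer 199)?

Layer 122 (z = 14.64): the r=7.5 sphere slices to a regular 24-gon of circumradius 2.296 (√(r²−h²) with h=7.14 from center) (area = (24/2)·2.296²·sin(360°/24) = 16.37 mm²); the cube at (-4, 6) is present — its section is the full 8×14.5 rectangle (area 116.00 mm²); the sphere at (0.5, 4.5): section is a regular 24-gon, circumradius = √(r²−h²) = √(8.5²−0.36²) = 8.492 (area = (24/2)·8.492²·sin(360°/24) = 223.99 mm²); Merging all regions: the regions partially overlap — summed areas 356.36 mm² minus the doubly-counted overlap 69.17 mm² gives 287.19 mm² — area = 287.19 mm². So its area = 287.19 mm². Layer 199 (z = 23.88): the sphere does not reach this height (|z−center|=16.380 > r=7.5); the cube at (-4, 6) (footprint 8×14.5) is included at this height (area 116.00 mm²); the sphere at (0.5, 4.5) is not intersected at this z (|z−center|=8.880 > r=8.5); Merging all regions: only the 8×14.5 cube at (-4, 6) is present, so the union is just that shape — area = 116.00 mm². So its area = 116.00 mm². Layer 122 is larger (287.19 vs 116.00 mm²).

layer 122 (z = 14.64 mm)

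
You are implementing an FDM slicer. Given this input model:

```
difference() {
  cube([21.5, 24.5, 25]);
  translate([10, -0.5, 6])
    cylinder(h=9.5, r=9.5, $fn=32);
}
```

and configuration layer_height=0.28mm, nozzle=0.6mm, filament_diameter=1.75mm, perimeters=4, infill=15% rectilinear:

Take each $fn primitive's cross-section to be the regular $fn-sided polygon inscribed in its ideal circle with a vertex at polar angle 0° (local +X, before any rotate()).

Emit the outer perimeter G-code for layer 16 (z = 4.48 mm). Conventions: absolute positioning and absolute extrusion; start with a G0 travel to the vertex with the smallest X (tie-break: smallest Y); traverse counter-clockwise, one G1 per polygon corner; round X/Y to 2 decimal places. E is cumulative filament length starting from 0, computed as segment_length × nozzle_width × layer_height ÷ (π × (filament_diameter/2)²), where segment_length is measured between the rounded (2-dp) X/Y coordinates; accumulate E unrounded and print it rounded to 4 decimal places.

G0 X0.00 Y0.00 Z4.48
G1 X21.50 Y0.00 E1.5017
G1 X21.50 Y24.50 E3.2129
G1 X0.00 Y24.50 E4.7146
G1 X0.00 Y0.00 E6.4259

At z = 4.48 mm: the 21.5×24.5 cube contributes its full rectangle; the cylinder at (10, -0.5) is not intersected at this z (z outside [6, 15.5]); Subtracting the remaining from the first: none of the subtracted shapes is present at this height, so the 21.5×24.5 cube is unchanged — 1 connected region. The outline is a single polygon with 4 vertices. Extrusion per mm of travel: 0.6 × 0.28 / (π × 0.875²) = 0.069846. Accumulating E over each segment gives final E = 6.4259.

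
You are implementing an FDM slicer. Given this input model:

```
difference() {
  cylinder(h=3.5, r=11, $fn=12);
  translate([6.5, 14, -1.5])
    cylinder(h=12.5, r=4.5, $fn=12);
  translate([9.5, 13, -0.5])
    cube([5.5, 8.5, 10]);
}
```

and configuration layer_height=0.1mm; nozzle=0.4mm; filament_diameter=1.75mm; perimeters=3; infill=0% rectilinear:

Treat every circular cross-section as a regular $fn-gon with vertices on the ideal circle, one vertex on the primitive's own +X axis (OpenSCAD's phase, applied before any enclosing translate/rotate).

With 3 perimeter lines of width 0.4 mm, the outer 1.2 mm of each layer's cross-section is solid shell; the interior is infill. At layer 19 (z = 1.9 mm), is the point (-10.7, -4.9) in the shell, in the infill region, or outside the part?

At z = 1.9 mm: the r=11 cylinder gives a regular 12-gon of circumradius 11 (constant along its height); the r=4.5 cylinder at (6.5, 14) gives a regular 12-gon of circumradius 4.5 (constant along its height); the cube at (9.5, 13) (footprint 5.5×8.5) is included at this height; Subtracting the remaining from the first: starting from the r=11 cylinder, the r=4.5 cylinder at (6.5, 14) misses the remaining region (no effect); the 5.5×8.5 cube at (9.5, 13) misses the remaining region (no effect) — 1 connected region. Overall, the cross-section is a single solid region. The nearest boundary edge runs (-9.53, -5.50)→(-11.00, 0.00); distance from the point to it = 0.98 mm. The point is not inside any of the regions above, so it lies outside the cross-section (0.98 mm from the nearest boundary).

outside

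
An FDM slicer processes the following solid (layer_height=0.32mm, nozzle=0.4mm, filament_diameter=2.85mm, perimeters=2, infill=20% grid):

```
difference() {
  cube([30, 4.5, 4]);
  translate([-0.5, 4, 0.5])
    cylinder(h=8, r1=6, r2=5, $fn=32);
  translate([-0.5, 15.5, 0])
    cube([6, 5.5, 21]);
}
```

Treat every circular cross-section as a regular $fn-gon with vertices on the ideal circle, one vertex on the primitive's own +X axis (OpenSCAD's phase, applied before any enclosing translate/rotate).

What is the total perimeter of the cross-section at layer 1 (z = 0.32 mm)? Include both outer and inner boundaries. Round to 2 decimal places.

At z = 0.32 mm: the 30×4.5 cube contributes its full rectangle (perimeter 69.00 mm); the cone at (-0.5, 4) is not intersected at this z (z outside [0.5, 8.5]); the cube at (-0.5, 15.5) (footprint 6×5.5) is included at this height (perimeter 23.00 mm); Taking the first minus the rest: starting from the 30×4.5 cube, the 6×5.5 cube at (-0.5, 15.5) misses the remaining region (no effect) — boundary = 69.00 mm. Overall, the cross-section is a single solid region. Total boundary length (outer) = 69.00 mm.

69.00 mm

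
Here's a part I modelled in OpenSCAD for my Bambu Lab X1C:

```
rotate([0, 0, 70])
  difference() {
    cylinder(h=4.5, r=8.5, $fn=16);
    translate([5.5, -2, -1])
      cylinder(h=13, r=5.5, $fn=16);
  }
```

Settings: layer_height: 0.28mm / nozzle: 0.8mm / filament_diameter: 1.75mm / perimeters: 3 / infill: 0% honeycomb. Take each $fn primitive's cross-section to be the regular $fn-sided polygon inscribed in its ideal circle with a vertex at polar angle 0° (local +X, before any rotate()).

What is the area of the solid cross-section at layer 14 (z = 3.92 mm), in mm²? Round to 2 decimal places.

154.20 mm²

At z = 3.92 mm: the cylinder: section is a regular 16-gon, circumradius r=8.5 (area = (16/2)·8.500²·sin(360°/16) = 221.19 mm²); the r=5.5 cylinder at (5.5, -2) gives a regular 16-gon of circumradius 5.5 (constant along its height) (area = (16/2)·5.500²·sin(360°/16) = 92.61 mm²); Taking the first minus the rest: starting from the r=8.5 cylinder (221.19 mm²), the r=5.5 cylinder at (5.5, -2) partially overlaps it — only the 66.99 mm² overlap (of its 92.61 mm²) is removed, clipping the outline — area = 154.20 mm²; (rotated 70° about Z; rotation is an isometry so areas/perimeters/island counts are preserved). Overall, the cross-section is a single solid region. Net area = 154.20 mm².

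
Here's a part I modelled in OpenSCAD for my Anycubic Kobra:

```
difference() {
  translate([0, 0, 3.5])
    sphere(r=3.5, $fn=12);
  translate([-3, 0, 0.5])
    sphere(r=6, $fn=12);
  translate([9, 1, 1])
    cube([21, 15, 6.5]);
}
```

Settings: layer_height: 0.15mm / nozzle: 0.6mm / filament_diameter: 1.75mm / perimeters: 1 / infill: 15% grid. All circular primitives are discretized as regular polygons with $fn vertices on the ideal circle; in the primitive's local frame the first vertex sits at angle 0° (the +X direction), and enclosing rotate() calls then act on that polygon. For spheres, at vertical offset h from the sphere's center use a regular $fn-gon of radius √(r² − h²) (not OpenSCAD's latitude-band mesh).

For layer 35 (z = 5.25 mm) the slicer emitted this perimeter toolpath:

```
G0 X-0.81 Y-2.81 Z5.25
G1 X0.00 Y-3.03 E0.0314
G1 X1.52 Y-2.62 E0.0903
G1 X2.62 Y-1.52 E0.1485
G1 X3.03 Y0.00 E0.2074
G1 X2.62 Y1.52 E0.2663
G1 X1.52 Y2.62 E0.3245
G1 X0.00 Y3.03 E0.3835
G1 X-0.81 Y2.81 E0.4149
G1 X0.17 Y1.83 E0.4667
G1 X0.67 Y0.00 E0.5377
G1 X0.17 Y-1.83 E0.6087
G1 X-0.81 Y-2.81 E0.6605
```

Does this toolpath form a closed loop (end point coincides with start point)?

Start point (G0): (-0.81, -2.81). End point (last G1): the path returns to the start — closed.

yes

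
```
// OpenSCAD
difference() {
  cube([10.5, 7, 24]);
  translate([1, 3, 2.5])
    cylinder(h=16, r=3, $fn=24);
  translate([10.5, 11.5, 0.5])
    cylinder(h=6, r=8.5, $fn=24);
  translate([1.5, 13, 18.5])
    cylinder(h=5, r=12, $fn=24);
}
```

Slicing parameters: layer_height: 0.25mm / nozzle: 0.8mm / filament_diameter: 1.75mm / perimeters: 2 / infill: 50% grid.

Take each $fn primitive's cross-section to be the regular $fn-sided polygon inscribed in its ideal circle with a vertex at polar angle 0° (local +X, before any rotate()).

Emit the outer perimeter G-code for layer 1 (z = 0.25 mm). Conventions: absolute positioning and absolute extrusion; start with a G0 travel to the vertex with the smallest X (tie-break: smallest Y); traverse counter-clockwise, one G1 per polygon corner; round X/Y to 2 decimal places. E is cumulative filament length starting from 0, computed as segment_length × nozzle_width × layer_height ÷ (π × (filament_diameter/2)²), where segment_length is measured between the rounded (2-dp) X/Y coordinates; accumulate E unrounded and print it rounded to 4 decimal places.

At z = 0.25 mm: the 10.5×7 cube contributes its full rectangle; the cylinder at (1, 3) is not intersected at this z (z outside [2.5, 18.5]); the cylinder at (10.5, 11.5) is absent (z outside [0.5, 6.5]); the cylinder at (1.5, 13) is not intersected at this z (z outside [18.5, 23.5]); Taking the first minus the rest: none of the subtracted shapes is present at this height, so the 10.5×7 cube is unchanged — 1 connected region. The outline is a single polygon with 4 vertices. Extrusion per mm of travel: 0.8 × 0.25 / (π × 0.875²) = 0.083150. Accumulating E over each segment gives final E = 2.9103.

G0 X0.00 Y0.00 Z0.25
G1 X10.50 Y0.00 E0.8731
G1 X10.50 Y7.00 E1.4551
G1 X0.00 Y7.00 E2.3282
G1 X0.00 Y0.00 E2.9103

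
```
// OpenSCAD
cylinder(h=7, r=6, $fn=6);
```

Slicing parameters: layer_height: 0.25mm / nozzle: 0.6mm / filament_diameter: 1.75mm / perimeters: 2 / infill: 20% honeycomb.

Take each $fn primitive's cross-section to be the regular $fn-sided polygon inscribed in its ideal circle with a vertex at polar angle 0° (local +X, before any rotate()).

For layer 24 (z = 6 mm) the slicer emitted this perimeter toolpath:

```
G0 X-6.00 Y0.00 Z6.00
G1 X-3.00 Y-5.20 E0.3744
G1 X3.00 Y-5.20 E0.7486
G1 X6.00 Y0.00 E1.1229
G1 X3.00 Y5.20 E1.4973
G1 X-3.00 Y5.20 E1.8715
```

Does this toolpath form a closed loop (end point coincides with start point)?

Start point (G0): (-6.00, 0.00). End point (last G1): the path does not return to the start — open.

no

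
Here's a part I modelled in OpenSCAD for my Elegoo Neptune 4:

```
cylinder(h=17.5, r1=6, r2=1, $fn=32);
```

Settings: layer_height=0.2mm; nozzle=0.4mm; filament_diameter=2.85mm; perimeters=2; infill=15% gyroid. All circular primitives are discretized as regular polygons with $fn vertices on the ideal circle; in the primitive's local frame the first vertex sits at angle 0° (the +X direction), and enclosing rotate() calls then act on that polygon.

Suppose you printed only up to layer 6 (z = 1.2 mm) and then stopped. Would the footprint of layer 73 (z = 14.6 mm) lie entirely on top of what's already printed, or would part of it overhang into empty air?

entirely on top

Compare the two slices. At z = 1.2: the cone: at t=0.069 of its height the radius interpolates to r₁+(r₂−r₁)t = 5.657, giving a regular 32-gon of that circumradius (area = (32/2)·5.657²·sin(360°/32) = 99.90 mm²). At z = 14.6: the cone (r1=6→r2=1) has section circumradius 1.829 here — a regular 32-gon (area = (32/2)·1.829²·sin(360°/32) = 10.44 mm²). Checking containment: the cross-section at z = 14.6 is a subset of the cross-section at z = 1.2.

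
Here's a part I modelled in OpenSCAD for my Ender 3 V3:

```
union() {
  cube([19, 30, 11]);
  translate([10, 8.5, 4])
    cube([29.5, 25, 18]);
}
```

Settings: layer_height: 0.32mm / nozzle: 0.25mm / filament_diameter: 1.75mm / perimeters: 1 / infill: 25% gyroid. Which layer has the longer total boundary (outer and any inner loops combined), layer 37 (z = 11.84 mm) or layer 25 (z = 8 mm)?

layer 25 (z = 8 mm)

Layer 37 (z = 11.84): the cube is absent (z outside [0, 11]); the cube at (10, 8.5) is present — its section is the full 29.5×25 rectangle (perimeter 109.00 mm); Taking the union: only the 29.5×25 cube at (10, 8.5) is present, so the union is just that shape — boundary = 109.00 mm. So its perimeter = 109.00 mm. Layer 25 (z = 8): the cube is present — its section is the full 19×30 rectangle (perimeter 98.00 mm); the 29.5×25 cube at (10, 8.5) contributes its full rectangle (perimeter 109.00 mm); Taking the union: the regions partially overlap (shared area 193.50 mm²), so the edge portions inside another operand are dropped and the merged outline is re-measured after clipping — boundary = 146.00 mm. So its perimeter = 146.00 mm. Layer 25 is larger (146.00 vs 109.00 mm).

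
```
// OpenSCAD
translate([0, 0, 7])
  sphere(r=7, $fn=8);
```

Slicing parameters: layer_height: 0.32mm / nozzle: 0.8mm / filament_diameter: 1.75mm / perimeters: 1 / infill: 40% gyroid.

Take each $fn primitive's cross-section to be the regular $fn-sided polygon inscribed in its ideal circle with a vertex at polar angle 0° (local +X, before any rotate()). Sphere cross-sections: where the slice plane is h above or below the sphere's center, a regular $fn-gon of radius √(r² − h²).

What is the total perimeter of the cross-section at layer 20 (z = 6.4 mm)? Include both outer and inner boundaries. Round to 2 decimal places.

At z = 6.4 mm: the sphere: section is a regular 8-gon, circumradius = √(r²−h²) = √(7²−0.6²) = 6.974 (perimeter = 2·8·6.974·sin(180°/8) = 42.70 mm). Overall, the cross-section is a single solid region. Total boundary length (outer) = 42.70 mm.

42.70 mm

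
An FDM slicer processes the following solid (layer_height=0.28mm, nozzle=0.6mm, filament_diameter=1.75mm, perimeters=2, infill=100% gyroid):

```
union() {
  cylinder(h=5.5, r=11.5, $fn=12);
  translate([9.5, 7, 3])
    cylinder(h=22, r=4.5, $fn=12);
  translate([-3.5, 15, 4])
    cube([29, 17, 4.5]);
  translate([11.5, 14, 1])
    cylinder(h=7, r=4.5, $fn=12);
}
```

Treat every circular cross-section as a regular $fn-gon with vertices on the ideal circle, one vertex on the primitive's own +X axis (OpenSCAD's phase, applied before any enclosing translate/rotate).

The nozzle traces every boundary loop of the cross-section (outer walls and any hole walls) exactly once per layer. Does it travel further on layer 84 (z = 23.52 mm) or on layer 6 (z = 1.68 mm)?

Layer 84 (z = 23.52): the cylinder is not intersected at this z (z outside [0, 5.5]); the cylinder at (9.5, 7): section is a regular 12-gon, circumradius r=4.5 (perimeter = 2·12·4.500·sin(180°/12) = 27.95 mm); the cube at (-3.5, 15) does not reach this height (z outside [4, 8.5]); the cylinder at (11.5, 14) does not reach this height (z outside [1, 8]); Merging all regions: only the r=4.5 cylinder at (9.5, 7) is present, so the union is just that shape — boundary = 27.95 mm. So its perimeter = 27.95 mm. Layer 6 (z = 1.68): the r=11.5 cylinder contributes a regular 12-gon of circumradius 11.5 (perimeter = 2·12·11.500·sin(180°/12) = 71.43 mm); the cylinder at (9.5, 7) does not reach this height (z outside [3, 25]); the cube at (-3.5, 15) is absent (z outside [4, 8.5]); the cylinder at (11.5, 14): section is a regular 12-gon, circumradius r=4.5 (perimeter = 2·12·4.500·sin(180°/12) = 27.95 mm); Merging all regions: the 2 present regions are separate (no shared area or edge), so areas and boundary lengths simply add and each stays a separate island — boundary = 99.39 mm. So its perimeter = 99.39 mm. Layer 6 is larger (99.39 vs 27.95 mm).

layer 6 (z = 1.68 mm)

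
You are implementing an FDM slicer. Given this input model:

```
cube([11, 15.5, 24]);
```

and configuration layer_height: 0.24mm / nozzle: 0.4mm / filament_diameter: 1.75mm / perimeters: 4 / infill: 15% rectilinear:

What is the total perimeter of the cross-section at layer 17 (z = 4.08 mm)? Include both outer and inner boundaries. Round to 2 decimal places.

53.00 mm

At z = 4.08 mm: the cube (footprint 11×15.5) is included at this height (perimeter 53.00 mm). Overall, the cross-section is a single solid region. Total boundary length (outer) = 53.00 mm.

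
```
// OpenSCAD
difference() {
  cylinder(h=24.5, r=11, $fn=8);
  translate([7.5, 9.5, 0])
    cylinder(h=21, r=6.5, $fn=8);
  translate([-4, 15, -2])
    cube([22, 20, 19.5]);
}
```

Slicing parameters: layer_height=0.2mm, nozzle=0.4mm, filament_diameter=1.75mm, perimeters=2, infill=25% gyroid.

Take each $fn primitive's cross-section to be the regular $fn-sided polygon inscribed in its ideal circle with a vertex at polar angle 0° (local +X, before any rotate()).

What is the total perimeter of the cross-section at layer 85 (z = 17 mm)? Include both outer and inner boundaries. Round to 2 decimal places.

At z = 17 mm: the r=11 cylinder gives a regular 8-gon of circumradius 11 (constant along its height) (perimeter = 2·8·11.000·sin(180°/8) = 67.35 mm); the r=6.5 cylinder at (7.5, 9.5) gives a regular 8-gon of circumradius 6.5 (constant along its height) (perimeter = 2·8·6.500·sin(180°/8) = 39.80 mm); the cube at (-4, 15) is present — its section is the full 22×20 rectangle (perimeter 84.00 mm); Taking the first minus the rest: starting from the r=11 cylinder, the r=6.5 cylinder at (7.5, 9.5) partially overlaps it — only the 33.15 mm² overlap (of its 119.50 mm²) is removed, clipping the outline; the 22×20 cube at (-4, 15) misses the remaining region (no effect) — boundary = 69.16 mm. Overall, the cross-section is a single solid region. Total boundary length (outer) = 69.16 mm.

69.16 mm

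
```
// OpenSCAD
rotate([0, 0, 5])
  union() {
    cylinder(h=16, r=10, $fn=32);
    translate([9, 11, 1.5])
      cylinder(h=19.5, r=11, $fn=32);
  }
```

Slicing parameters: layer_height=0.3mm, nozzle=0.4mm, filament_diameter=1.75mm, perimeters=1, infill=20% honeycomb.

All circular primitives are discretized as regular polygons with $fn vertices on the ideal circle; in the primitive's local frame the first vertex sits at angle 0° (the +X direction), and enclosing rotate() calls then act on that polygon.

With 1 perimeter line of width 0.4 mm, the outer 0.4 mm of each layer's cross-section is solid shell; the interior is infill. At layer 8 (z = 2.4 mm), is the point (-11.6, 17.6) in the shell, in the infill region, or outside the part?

outside

At z = 2.4 mm: the r=10 cylinder contributes a regular 32-gon of circumradius 10; the r=11 cylinder at (9, 11) contributes a regular 32-gon of circumradius 11; Combining (union): the regions partially overlap (shared area 71.28 mm²), so overlapping operands fuse into one piece — 1 connected region; (rotated 5° about Z; rotation is an isometry so areas/perimeters/island counts are preserved). Overall, the cross-section is a single solid region. Undo the 5° rotation: the query point maps to (-10.022, 18.544) in the un-rotated model frame. The nearest boundary edge runs (-1.79, 13.15)→(-1.16, 15.21); distance from the point to it = 9.47 mm. The point is not inside any of the regions above, so it lies outside the cross-section (9.47 mm from the nearest boundary).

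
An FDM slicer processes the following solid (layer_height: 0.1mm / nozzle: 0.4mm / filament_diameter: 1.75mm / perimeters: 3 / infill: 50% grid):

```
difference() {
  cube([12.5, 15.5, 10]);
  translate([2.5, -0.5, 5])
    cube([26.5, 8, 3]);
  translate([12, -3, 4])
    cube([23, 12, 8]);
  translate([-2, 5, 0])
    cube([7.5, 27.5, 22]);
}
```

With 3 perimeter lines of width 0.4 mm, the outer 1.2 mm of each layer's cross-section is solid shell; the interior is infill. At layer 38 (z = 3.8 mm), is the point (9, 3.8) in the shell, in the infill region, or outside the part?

infill

At z = 3.8 mm: the 12.5×15.5 cube contributes its full rectangle; the cube at (2.5, -0.5) is not intersected at this z (z outside [5, 8]); the cube at (12, -3) is not intersected at this z (z outside [4, 12]); the 7.5×27.5 cube at (-2, 5) contributes its full rectangle; After the difference (first − rest): starting from the 12.5×15.5 cube, the 7.5×27.5 cube at (-2, 5) partially overlaps it — only the 57.75 mm² overlap (of its 206.25 mm²) is removed, clipping the outline — 1 connected region. Overall, the cross-section is a single solid region. The nearest boundary edge runs (12.50, 15.50)→(12.50, 0.00); distance from the point to it = 3.50 mm. The point is inside the cross-section and 3.50 mm from the nearest boundary — more than the 1.2 mm shell width (3 × 0.4), so it's in the infill interior.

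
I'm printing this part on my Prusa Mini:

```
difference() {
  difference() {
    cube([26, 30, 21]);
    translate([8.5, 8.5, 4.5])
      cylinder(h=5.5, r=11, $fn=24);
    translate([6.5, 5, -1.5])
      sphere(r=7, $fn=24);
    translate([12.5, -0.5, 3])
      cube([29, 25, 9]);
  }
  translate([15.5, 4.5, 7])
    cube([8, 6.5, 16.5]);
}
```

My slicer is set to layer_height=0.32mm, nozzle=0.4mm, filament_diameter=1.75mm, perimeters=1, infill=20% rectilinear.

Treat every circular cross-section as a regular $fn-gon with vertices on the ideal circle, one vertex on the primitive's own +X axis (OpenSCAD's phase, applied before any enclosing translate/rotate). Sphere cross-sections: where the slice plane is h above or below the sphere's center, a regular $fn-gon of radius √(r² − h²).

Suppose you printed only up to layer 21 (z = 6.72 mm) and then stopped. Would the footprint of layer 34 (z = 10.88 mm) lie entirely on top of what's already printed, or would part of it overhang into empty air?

part overhangs

Compare the two slices. At z = 6.72: the cube is present — its section is the full 26×30 rectangle (area 780.00 mm²); the r=11 cylinder at (8.5, 8.5) gives a regular 24-gon of circumradius 11 (constant along its height) (area = (24/2)·11.000²·sin(360°/24) = 375.81 mm²); the sphere at (6.5, 5) is absent (|z−center|=8.220 > r=7); the cube at (12.5, -0.5) (footprint 29×25) is included at this height (area 725.00 mm²); Taking the first minus the rest: starting from the 26×30 cube (780.00 mm²), the r=11 cylinder at (8.5, 8.5) partially overlaps it — only the 330.00 mm² overlap (of its 375.81 mm²) is removed, clipping the outline; the 29×25 cube at (12.5, -0.5) partially overlaps it — only the 231.06 mm² overlap (of its 725.00 mm²) is removed, clipping the outline — area = 218.94 mm²; the cube at (15.5, 4.5) does not reach this height (z outside [7, 23.5]); After the difference (first − rest): none of the subtracted shapes is present at this height, so the result so far is unchanged — area = 218.94 mm². At z = 10.88: the 26×30 cube contributes its full rectangle (area 780.00 mm²); the cylinder at (8.5, 8.5) is absent (z outside [4.5, 10]); the sphere at (6.5, 5) does not reach this height (|z−center|=12.380 > r=7); the cube at (12.5, -0.5) is present — its section is the full 29×25 rectangle (area 725.00 mm²); Taking the first minus the rest: starting from the 26×30 cube (780.00 mm²), the 29×25 cube at (12.5, -0.5) partially overlaps it — only the 330.75 mm² overlap (of its 725.00 mm²) is removed, clipping the outline — area = 449.25 mm²; the cube at (15.5, 4.5) is present — its section is the full 8×6.5 rectangle (area 52.00 mm²); Subtracting the remaining from the first: starting from that combined region (449.25 mm²), the 8×6.5 cube at (15.5, 4.5) misses the remaining region (no effect) — area = 449.25 mm². Checking containment: at z = 10.88 the cross-section extends beyond the z = 6.72 cross-section by about 230.31 mm².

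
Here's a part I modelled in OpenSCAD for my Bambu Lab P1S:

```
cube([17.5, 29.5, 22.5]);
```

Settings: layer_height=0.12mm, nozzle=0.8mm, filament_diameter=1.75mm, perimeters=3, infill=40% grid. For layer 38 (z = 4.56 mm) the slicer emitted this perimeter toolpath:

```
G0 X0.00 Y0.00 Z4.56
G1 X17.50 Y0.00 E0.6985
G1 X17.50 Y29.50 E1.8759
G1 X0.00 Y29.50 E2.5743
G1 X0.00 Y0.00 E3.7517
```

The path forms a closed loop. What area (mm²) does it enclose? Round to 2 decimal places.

516.25 mm²

Apply the shoelace formula to the sequence of (X, Y) vertices; enclosed area = 516.25 mm².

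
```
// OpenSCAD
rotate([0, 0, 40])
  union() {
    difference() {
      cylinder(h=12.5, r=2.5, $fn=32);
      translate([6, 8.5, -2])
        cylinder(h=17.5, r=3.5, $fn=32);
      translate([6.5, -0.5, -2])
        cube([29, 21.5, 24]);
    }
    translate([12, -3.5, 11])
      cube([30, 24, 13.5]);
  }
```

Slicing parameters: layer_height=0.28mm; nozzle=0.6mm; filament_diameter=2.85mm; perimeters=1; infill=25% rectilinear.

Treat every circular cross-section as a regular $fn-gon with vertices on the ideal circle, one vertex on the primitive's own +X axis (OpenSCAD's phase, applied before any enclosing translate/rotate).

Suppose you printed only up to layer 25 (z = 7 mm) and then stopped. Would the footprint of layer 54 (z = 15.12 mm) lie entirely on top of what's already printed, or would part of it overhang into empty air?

Compare the two slices. At z = 7: the r=2.5 cylinder gives a regular 32-gon of circumradius 2.5 (constant along its height) (area = (32/2)·2.500²·sin(360°/32) = 19.51 mm²); the cylinder at (6, 8.5): section is a regular 32-gon, circumradius r=3.5 (area = (32/2)·3.500²·sin(360°/32) = 38.24 mm²); the cube at (6.5, -0.5) is present — its section is the full 29×21.5 rectangle (area 623.50 mm²); Taking the first minus the rest: starting from the r=2.5 cylinder (19.51 mm²), the r=3.5 cylinder at (6, 8.5) misses the remaining region (no effect); the 29×21.5 cube at (6.5, -0.5) misses the remaining region (no effect) — area = 19.51 mm²; the cube at (12, -3.5) does not reach this height (z outside [11, 24.5]); Merging all regions: only the result so far is present, so the union is just that shape — area = 19.51 mm²; (rotated 40° about Z; rotation is an isometry so areas/perimeters/island counts are preserved). At z = 15.12: the cylinder is absent (z outside [0, 12.5]); the cylinder at (6, 8.5): section is a regular 32-gon, circumradius r=3.5 (area = (32/2)·3.500²·sin(360°/32) = 38.24 mm²); the cube at (6.5, -0.5) (footprint 29×21.5) is included at this height (area 623.50 mm²); Taking the first minus the rest: the first operand is absent here, so nothing remains; the cube at (12, -3.5) is present — its section is the full 30×24 rectangle (area 720.00 mm²); Merging all regions: only the 30×24 cube at (12, -3.5) is present, so the union is just that shape — area = 720.00 mm²; (rotated 40° about Z; rotation is an isometry so areas/perimeters/island counts are preserved). Checking containment: at z = 15.12 the cross-section extends beyond the z = 7 cross-section by about 720.00 mm².

part overhangs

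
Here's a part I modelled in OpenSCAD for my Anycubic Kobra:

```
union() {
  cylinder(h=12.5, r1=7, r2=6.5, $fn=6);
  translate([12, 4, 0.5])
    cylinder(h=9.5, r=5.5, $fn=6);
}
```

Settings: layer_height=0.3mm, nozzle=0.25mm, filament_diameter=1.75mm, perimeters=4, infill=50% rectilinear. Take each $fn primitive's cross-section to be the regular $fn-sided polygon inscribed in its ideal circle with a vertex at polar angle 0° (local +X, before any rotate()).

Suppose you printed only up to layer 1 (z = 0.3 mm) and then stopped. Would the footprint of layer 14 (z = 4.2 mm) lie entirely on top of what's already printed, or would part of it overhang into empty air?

part overhangs

Compare the two slices. At z = 0.3: the cone (r1=7→r2=6.5) has section circumradius 6.988 here — a regular 6-gon (area = (6/2)·6.988²·sin(360°/6) = 126.87 mm²); the cylinder at (12, 4) does not reach this height (z outside [0.5, 10]); Taking the union: only the cone is present, so the union is just that shape — area = 126.87 mm². At z = 4.2: the cone (r1=7→r2=6.5) has section circumradius 6.832 here — a regular 6-gon (area = (6/2)·6.832²·sin(360°/6) = 121.27 mm²); the cylinder at (12, 4): section is a regular 6-gon, circumradius r=5.5 (area = (6/2)·5.500²·sin(360°/6) = 78.59 mm²); Combining (union): the 2 present regions are separate (no shared area or edge), so areas and boundary lengths simply add and each stays a separate island — area = 199.86 mm². Checking containment: at z = 4.2 the cross-section extends beyond the z = 0.3 cross-section by about 78.59 mm².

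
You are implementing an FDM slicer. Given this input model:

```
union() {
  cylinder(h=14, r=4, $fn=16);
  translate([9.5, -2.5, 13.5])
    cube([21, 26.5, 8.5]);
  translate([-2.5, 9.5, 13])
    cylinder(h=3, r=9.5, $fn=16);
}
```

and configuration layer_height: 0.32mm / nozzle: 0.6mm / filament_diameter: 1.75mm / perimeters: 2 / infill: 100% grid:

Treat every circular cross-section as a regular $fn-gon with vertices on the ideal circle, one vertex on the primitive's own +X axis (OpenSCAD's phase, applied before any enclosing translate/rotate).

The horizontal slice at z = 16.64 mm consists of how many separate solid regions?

1

At z = 16.64 mm: the cylinder does not reach this height (z outside [0, 14]); the 21×26.5 cube at (9.5, -2.5) contributes its full rectangle; the cylinder at (-2.5, 9.5) does not reach this height (z outside [13, 16]); Merging all regions: only the 21×26.5 cube at (9.5, -2.5) is present, so the union is just that shape — 1 connected region. The result has 1 disconnected region.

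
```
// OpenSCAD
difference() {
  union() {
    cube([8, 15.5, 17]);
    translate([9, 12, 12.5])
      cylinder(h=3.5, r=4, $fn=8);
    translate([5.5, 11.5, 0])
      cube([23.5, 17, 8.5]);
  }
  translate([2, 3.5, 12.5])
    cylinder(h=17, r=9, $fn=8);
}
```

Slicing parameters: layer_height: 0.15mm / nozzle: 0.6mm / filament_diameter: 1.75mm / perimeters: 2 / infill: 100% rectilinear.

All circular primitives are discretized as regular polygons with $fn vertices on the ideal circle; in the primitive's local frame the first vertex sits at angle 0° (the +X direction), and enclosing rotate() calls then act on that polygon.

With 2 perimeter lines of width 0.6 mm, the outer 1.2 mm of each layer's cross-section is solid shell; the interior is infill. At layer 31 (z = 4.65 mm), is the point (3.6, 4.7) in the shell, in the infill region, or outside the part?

infill

At z = 4.65 mm: the 8×15.5 cube contributes its full rectangle; the cylinder at (9, 12) is absent (z outside [12.5, 16]); the 23.5×17 cube at (5.5, 11.5) contributes its full rectangle; Taking the union: the regions partially overlap (shared area 10.00 mm²), so overlapping operands fuse into one piece — 1 connected region; the cylinder at (2, 3.5) is absent (z outside [12.5, 29.5]); After the difference (first − rest): none of the subtracted shapes is present at this height, so the result so far is unchanged — 1 connected region. Overall, the cross-section is a single solid region. The nearest boundary edge runs (0.00, 0.00)→(0.00, 15.50); distance from the point to it = 3.60 mm. The point is inside the cross-section and 3.60 mm from the nearest boundary — more than the 1.2 mm shell width (2 × 0.6), so it's in the infill interior.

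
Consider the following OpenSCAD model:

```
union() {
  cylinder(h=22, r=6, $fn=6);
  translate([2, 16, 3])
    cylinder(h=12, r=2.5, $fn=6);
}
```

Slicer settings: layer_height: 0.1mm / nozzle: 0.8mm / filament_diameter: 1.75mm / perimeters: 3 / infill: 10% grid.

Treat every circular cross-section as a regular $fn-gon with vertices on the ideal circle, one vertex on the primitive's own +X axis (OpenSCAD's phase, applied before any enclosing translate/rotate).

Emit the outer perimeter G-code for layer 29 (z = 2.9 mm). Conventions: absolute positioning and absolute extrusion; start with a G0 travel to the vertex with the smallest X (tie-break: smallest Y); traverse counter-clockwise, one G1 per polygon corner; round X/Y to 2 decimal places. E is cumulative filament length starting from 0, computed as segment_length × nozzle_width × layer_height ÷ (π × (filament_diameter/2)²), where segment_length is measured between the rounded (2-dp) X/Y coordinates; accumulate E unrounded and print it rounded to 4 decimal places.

G0 X-6.00 Y0.00 Z2.90
G1 X-3.00 Y-5.20 E0.1997
G1 X3.00 Y-5.20 E0.3992
G1 X6.00 Y0.00 E0.5989
G1 X3.00 Y5.20 E0.7986
G1 X-3.00 Y5.20 E0.9981
G1 X-6.00 Y0.00 E1.1978

At z = 2.9 mm: the r=6 cylinder gives a regular 6-gon of circumradius 6 (constant along its height); the cylinder at (2, 16) is not intersected at this z (z outside [3, 15]); Merging all regions: only the r=6 cylinder is present, so the union is just that shape — 1 connected region. The outline is a single polygon with 6 vertices. Extrusion per mm of travel: 0.8 × 0.1 / (π × 0.875²) = 0.033260. Accumulating E over each segment gives final E = 1.1978.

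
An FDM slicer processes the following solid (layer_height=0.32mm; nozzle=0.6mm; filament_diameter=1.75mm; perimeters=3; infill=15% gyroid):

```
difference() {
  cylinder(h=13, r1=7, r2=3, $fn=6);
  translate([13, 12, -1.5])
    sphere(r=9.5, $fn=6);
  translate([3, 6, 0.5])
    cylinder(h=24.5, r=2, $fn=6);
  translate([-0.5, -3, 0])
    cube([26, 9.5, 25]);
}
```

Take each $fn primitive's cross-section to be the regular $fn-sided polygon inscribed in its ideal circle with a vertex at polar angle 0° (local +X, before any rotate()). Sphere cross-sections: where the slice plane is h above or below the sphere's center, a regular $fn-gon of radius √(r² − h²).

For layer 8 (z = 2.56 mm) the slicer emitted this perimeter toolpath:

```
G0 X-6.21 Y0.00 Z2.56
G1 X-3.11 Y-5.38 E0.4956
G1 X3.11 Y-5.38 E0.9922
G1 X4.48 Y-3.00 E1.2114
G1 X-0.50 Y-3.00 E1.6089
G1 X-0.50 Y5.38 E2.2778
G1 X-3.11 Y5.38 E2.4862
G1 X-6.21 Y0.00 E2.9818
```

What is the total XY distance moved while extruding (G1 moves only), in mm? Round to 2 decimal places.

Sum the Euclidean lengths of each G1 segment: total = 37.35 mm.

37.35 mm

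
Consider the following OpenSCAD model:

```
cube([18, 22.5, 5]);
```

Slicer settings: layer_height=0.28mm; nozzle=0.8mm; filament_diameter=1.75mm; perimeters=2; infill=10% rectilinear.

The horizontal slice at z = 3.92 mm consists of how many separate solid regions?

1

At z = 3.92 mm: the cube is present — its section is the full 18×22.5 rectangle. The result has 1 disconnected region.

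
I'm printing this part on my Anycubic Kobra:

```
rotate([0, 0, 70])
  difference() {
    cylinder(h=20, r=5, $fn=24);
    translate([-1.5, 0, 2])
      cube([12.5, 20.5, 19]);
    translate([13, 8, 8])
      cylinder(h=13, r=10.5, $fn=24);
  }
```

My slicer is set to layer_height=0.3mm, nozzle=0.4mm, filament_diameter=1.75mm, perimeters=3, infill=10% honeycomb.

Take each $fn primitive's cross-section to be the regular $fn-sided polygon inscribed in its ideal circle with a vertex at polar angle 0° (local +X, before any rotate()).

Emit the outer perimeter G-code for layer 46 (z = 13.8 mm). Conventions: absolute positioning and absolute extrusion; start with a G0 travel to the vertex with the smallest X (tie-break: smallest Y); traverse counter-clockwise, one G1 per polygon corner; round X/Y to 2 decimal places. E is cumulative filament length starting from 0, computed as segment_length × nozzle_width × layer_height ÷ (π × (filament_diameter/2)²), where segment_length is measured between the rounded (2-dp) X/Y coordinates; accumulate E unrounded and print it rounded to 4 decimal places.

At z = 13.8 mm: the r=5 cylinder gives a regular 24-gon of circumradius 5 (constant along its height); the 12.5×20.5 cube at (-1.5, 0) contributes its full rectangle; the r=10.5 cylinder at (13, 8) gives a regular 24-gon of circumradius 10.5 (constant along its height); Taking the first minus the rest: starting from the r=5 cylinder, the 12.5×20.5 cube at (-1.5, 0) partially overlaps it — only the 26.76 mm² overlap (of its 256.25 mm²) is removed, clipping the outline; the r=10.5 cylinder at (13, 8) misses the remaining region (no effect) — 1 connected region; (rotated 70° about Z; rotation is an isometry so areas/perimeters/island counts are preserved). The outline is a single polygon with 19 vertices. Extrusion per mm of travel: 0.4 × 0.3 / (π × 0.875²) = 0.049890. Accumulating E over each segment gives final E = 1.6567.

G0 X-4.97 Y0.21 Z13.80
G1 X-4.92 Y-0.87 E0.0539
G1 X-4.53 Y-2.11 E0.1188
G1 X-3.83 Y-3.21 E0.1838
G1 X-2.87 Y-4.10 E0.2491
G1 X-1.71 Y-4.70 E0.3143
G1 X-0.44 Y-4.98 E0.3792
G1 X0.87 Y-4.92 E0.4446
G1 X2.11 Y-4.53 E0.5095
G1 X3.21 Y-3.83 E0.5745
G1 X4.10 Y-2.87 E0.6398
G1 X4.70 Y-1.71 E0.7050
G1 X4.98 Y-0.44 E0.7699
G1 X4.92 Y0.87 E0.8353
G1 X4.53 Y2.11 E0.9001
G1 X3.83 Y3.21 E0.9652
G1 X2.87 Y4.10 E1.0305
G1 X1.71 Y4.70 E1.0957
G1 X-0.51 Y-1.41 E1.4200
G1 X-4.97 Y0.21 E1.6567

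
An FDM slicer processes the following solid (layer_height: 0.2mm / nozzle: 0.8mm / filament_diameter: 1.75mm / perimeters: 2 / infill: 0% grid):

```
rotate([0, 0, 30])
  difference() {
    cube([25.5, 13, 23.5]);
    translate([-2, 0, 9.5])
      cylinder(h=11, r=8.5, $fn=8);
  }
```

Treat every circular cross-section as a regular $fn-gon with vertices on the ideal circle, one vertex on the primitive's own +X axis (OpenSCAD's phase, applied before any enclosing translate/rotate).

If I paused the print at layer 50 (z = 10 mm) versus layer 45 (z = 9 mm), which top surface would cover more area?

Layer 50 (z = 10): the cube (footprint 25.5×13) is included at this height (area 331.50 mm²); the r=8.5 cylinder at (-2, 0) contributes a regular 8-gon of circumradius 8.5 (area = (8/2)·8.500²·sin(360°/8) = 204.35 mm²); After the difference (first − rest): starting from the 25.5×13 cube (331.50 mm²), the r=8.5 cylinder at (-2, 0) partially overlaps it — only the 34.92 mm² overlap (of its 204.35 mm²) is removed, clipping the outline — area = 296.58 mm²; (rotated 30° about Z; rotation is an isometry so areas/perimeters/island counts are preserved). So its area = 296.58 mm². Layer 45 (z = 9): the cube is present — its section is the full 25.5×13 rectangle (area 331.50 mm²); the cylinder at (-2, 0) does not reach this height (z outside [9.5, 20.5]); Taking the first minus the rest: none of the subtracted shapes is present at this height, so the 25.5×13 cube is unchanged — area = 331.50 mm²; (rotated 30° about Z; rotation is an isometry so areas/perimeters/island counts are preserved). So its area = 331.50 mm². Layer 45 is larger (331.50 vs 296.58 mm²).

layer 45 (z = 9 mm)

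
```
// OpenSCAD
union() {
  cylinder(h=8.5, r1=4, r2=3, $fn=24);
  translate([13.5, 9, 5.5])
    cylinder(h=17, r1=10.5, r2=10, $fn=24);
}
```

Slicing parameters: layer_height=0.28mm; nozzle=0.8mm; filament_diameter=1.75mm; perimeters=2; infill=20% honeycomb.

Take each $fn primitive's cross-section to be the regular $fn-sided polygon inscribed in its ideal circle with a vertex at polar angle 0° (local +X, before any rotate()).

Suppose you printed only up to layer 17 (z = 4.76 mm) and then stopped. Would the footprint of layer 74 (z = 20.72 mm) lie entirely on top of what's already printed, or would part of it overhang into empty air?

Compare the two slices. At z = 4.76: the cone (r1=4→r2=3) has section circumradius 3.440 here — a regular 24-gon (area = (24/2)·3.440²·sin(360°/24) = 36.75 mm²); the cone at (13.5, 9) does not reach this height (z outside [5.5, 22.5]); Merging all regions: only the cone is present, so the union is just that shape — area = 36.75 mm². At z = 20.72: the cone does not reach this height (z outside [0, 8.5]); the cone at (13.5, 9): at t=0.895 of its height the radius interpolates to r₁+(r₂−r₁)t = 10.052, giving a regular 24-gon of that circumradius (area = (24/2)·10.052²·sin(360°/24) = 313.84 mm²); Combining (union): only the cone at (13.5, 9) is present, so the union is just that shape — area = 313.84 mm². Checking containment: at z = 20.72 the cross-section extends beyond the z = 4.76 cross-section by about 313.84 mm².

part overhangs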